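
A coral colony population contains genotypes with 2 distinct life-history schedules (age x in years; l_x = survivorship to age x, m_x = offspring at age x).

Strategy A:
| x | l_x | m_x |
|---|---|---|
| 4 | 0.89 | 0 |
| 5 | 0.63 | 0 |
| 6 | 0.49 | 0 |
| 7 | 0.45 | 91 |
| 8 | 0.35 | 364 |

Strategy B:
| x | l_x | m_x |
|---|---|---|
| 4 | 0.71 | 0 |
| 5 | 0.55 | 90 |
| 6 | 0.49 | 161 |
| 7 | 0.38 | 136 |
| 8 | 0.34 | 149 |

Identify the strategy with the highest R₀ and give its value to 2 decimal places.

Strategy A: R₀ = 0.89×0 + 0.63×0 + 0.49×0 + 0.45×91 + 0.35×364 = 168.3500
Strategy B: R₀ = 0.71×0 + 0.55×90 + 0.49×161 + 0.38×136 + 0.34×149 = 230.7300
Highest R₀: strategy B with 230.7300.

230.73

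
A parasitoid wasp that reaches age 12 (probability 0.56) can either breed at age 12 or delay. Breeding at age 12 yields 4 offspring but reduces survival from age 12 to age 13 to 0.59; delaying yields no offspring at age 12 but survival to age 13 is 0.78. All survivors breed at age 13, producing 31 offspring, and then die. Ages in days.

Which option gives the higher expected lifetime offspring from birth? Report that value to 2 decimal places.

breed at age 12: R₀ = 0.56 × (4 + 0.59 × 31) = 0.56 × 22.2900 = 12.4824
delay to age 13: R₀ = 0.56 × (0.78 × 31) = 0.56 × 24.1800 = 13.5408
Higher: delay to age 13 (13.5408).

13.54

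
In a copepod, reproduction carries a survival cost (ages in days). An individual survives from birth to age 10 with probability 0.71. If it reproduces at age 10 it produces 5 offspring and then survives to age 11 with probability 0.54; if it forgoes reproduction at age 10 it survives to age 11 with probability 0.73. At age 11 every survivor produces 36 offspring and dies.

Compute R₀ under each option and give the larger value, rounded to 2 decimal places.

18.66

breed at age 10: R₀ = 0.71 × (5 + 0.54 × 36) = 0.71 × 24.4400 = 17.3524
delay to age 11: R₀ = 0.71 × (0.73 × 36) = 0.71 × 26.2800 = 18.6588
Higher: delay to age 11 (18.6588).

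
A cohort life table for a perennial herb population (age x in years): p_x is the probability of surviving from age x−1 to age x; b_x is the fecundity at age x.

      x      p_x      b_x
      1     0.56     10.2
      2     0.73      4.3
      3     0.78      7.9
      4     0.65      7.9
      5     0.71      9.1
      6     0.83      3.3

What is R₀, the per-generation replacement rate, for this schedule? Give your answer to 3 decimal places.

13.368

Survivorship from birth: l_x = p_1·p_2·…·p_x.
  l_1 = 0.56000
  l_2 = 0.40880
  l_3 = 0.31886
  l_4 = 0.20726
  l_5 = 0.14716
  l_6 = 0.12214
R₀ = Σ l_x b_x:
  age 1: 0.56000 × 10.2 = 5.7120
  age 2: 0.40880 × 4.3 = 1.7578
  age 3: 0.31886 × 7.9 = 2.5190
  age 4: 0.20726 × 7.9 = 1.6374
  age 5: 0.14716 × 9.1 = 1.3392
  age 6: 0.12214 × 3.3 = 0.4031
R₀ = 5.7120 + 1.7578 + 2.5190 + 1.6374 + 1.3392 + 0.4031 = 13.3684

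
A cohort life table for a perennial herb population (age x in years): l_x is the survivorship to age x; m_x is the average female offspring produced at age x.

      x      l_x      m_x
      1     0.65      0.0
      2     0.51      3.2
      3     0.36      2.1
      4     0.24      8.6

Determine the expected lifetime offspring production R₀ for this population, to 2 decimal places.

4.45

R₀ = Σ l_x m_x:
  age 1: 0.65 × 0.0 = 0.0000
  age 2: 0.51 × 3.2 = 1.6320
  age 3: 0.36 × 2.1 = 0.7560
  age 4: 0.24 × 8.6 = 2.0640
R₀ = 0.0000 + 1.6320 + 0.7560 + 2.0640 = 4.4520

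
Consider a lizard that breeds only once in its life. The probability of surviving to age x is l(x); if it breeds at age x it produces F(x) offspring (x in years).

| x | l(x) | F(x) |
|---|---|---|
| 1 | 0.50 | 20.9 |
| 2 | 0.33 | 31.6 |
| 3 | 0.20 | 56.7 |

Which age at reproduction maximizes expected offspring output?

3

Expected offspring if breeding at age x = l(x) × F(x):
  age 1: 0.50 × 20.9 = 10.450
  age 2: 0.33 × 31.6 = 10.428
  age 3: 0.20 × 56.7 = 11.340
Maximum at age 3 (11.340).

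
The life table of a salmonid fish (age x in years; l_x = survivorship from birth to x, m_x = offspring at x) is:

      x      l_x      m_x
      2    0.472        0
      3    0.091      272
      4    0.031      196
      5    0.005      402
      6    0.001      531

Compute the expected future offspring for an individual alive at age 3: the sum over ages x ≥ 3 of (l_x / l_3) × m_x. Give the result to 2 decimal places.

l_3 = 0.091. Conditional survival from age 3 to x is l_x / l_3.
  x=3: (0.091/0.091) × 272 = 272.0000
  x=4: (0.031/0.091) × 196 = 66.7692
  x=5: (0.005/0.091) × 402 = 22.0879
  x=6: (0.001/0.091) × 531 = 5.8352
Sum = 272.0000 + 66.7692 + 22.0879 + 5.8352 = 366.6923

366.69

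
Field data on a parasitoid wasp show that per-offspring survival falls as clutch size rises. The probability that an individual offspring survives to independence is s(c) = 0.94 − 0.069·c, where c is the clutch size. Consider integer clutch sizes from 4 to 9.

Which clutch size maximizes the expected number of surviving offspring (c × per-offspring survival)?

Expected surviving offspring = c × s(c):
  c=4: 4 × 0.664 = 2.656
  c=5: 5 × 0.595 = 2.975
  c=6: 6 × 0.526 = 3.156
  c=7: 7 × 0.457 = 3.199
  c=8: 8 × 0.388 = 3.104
  c=9: 9 × 0.319 = 2.871
Maximum at c = 7 (3.199 surviving offspring).

7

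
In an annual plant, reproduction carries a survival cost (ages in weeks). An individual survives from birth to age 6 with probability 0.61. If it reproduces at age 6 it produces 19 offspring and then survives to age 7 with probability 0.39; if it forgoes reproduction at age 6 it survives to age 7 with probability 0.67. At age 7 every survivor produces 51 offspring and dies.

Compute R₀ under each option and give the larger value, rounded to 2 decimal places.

23.72

breed at age 6: R₀ = 0.61 × (19 + 0.39 × 51) = 0.61 × 38.8900 = 23.7229
delay to age 7: R₀ = 0.61 × (0.67 × 51) = 0.61 × 34.1700 = 20.8437
Higher: breed at age 6 (23.7229).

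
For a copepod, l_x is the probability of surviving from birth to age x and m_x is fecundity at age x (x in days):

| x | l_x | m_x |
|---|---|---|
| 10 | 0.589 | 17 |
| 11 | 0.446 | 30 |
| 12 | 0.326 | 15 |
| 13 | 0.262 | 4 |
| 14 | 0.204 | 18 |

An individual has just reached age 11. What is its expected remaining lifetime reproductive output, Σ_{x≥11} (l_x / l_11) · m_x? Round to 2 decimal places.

l_11 = 0.446. Conditional survival from age 11 to x is l_x / l_11.
  x=11: (0.446/0.446) × 30 = 30.0000
  x=12: (0.326/0.446) × 15 = 10.9641
  x=13: (0.262/0.446) × 4 = 2.3498
  x=14: (0.204/0.446) × 18 = 8.2332
Sum = 30.0000 + 10.9641 + 2.3498 + 8.2332 = 51.5471

51.55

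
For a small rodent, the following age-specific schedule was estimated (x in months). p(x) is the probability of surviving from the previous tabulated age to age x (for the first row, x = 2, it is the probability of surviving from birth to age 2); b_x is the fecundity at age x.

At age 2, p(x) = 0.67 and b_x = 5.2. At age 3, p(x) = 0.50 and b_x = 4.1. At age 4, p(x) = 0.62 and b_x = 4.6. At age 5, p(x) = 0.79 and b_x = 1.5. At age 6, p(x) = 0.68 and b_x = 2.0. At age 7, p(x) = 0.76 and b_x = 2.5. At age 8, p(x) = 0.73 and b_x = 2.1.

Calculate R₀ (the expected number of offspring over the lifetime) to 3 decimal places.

6.624

Survivorship from birth: l_x = p_2·p_3·…·p_x.
  l_2 = 0.67000
  l_3 = 0.33500
  l_4 = 0.20770
  l_5 = 0.16408
  l_6 = 0.11158
  l_7 = 0.08480
  l_8 = 0.06190
R₀ = Σ l_x b_x:
  age 2: 0.67000 × 5.2 = 3.4840
  age 3: 0.33500 × 4.1 = 1.3735
  age 4: 0.20770 × 4.6 = 0.9554
  age 5: 0.16408 × 1.5 = 0.2461
  age 6: 0.11158 × 2.0 = 0.2232
  age 7: 0.08480 × 2.5 = 0.2120
  age 8: 0.06190 × 2.1 = 0.1300
R₀ = 3.4840 + 1.3735 + 0.9554 + 0.2461 + 0.2232 + 0.2120 + 0.1300 = 6.6242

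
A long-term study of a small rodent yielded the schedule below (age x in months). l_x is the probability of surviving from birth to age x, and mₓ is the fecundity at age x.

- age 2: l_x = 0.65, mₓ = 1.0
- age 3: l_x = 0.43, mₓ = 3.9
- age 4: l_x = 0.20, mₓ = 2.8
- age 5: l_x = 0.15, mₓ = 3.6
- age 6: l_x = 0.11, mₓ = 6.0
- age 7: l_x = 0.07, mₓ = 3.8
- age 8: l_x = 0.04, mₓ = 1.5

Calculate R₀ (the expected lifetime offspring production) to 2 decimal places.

4.41

R₀ = Σ l_x mₓ:
  age 2: 0.65 × 1.0 = 0.6500
  age 3: 0.43 × 3.9 = 1.6770
  age 4: 0.20 × 2.8 = 0.5600
  age 5: 0.15 × 3.6 = 0.5400
  age 6: 0.11 × 6.0 = 0.6600
  age 7: 0.07 × 3.8 = 0.2660
  age 8: 0.04 × 1.5 = 0.0600
R₀ = 0.6500 + 1.6770 + 0.5600 + 0.5400 + 0.6600 + 0.2660 + 0.0600 = 4.4130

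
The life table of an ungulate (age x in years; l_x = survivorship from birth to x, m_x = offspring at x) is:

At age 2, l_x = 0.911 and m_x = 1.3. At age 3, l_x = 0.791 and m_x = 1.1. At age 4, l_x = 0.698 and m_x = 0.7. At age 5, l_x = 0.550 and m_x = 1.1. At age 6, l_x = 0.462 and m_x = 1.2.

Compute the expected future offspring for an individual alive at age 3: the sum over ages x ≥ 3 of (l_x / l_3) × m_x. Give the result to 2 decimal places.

3.18

l_3 = 0.791. Conditional survival from age 3 to x is l_x / l_3.
  x=3: (0.791/0.791) × 1.1 = 1.1000
  x=4: (0.698/0.791) × 0.7 = 0.6177
  x=5: (0.550/0.791) × 1.1 = 0.7649
  x=6: (0.462/0.791) × 1.2 = 0.7009
Sum = 1.1000 + 0.6177 + 0.7649 + 0.7009 = 3.1834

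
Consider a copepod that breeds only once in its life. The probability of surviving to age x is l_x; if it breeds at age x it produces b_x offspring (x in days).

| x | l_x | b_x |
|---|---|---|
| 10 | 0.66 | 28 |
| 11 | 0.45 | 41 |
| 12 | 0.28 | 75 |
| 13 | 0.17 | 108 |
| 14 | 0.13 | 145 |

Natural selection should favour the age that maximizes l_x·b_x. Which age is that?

12

Expected offspring if breeding at age x = l_x × b_x:
  age 10: 0.66 × 28 = 18.480
  age 11: 0.45 × 41 = 18.450
  age 12: 0.28 × 75 = 21.000
  age 13: 0.17 × 108 = 18.360
  age 14: 0.13 × 145 = 18.850
Maximum at age 12 (21.000).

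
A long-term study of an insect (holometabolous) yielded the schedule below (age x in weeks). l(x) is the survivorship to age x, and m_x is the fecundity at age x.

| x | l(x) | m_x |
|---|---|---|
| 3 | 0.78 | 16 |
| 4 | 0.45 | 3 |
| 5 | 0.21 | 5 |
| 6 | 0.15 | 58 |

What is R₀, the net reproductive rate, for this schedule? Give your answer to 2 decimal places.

R₀ = Σ l(x) m_x:
  age 3: 0.78 × 16 = 12.4800
  age 4: 0.45 × 3 = 1.3500
  age 5: 0.21 × 5 = 1.0500
  age 6: 0.15 × 58 = 8.7000
R₀ = 12.4800 + 1.3500 + 1.0500 + 8.7000 = 23.5800

23.58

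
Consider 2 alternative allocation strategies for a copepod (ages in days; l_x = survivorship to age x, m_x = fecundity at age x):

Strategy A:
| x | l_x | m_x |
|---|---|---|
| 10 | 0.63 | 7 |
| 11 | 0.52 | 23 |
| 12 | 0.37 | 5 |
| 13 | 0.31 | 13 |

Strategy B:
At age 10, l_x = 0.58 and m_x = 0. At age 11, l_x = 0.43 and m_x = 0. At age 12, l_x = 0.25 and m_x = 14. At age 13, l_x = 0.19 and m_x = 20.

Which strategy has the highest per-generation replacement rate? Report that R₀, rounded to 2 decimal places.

Strategy A: R₀ = 0.63×7 + 0.52×23 + 0.37×5 + 0.31×13 = 22.2500
Strategy B: R₀ = 0.58×0 + 0.43×0 + 0.25×14 + 0.19×20 = 7.3000
Highest R₀: strategy A with 22.2500.

22.25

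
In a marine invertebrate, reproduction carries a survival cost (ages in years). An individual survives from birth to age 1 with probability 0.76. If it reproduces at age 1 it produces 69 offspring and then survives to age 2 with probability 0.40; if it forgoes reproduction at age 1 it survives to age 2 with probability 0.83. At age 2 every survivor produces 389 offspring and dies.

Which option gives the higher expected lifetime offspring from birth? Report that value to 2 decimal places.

breed at age 1: R₀ = 0.76 × (69 + 0.40 × 389) = 0.76 × 224.6000 = 170.6960
delay to age 2: R₀ = 0.76 × (0.83 × 389) = 0.76 × 322.8700 = 245.3812
Higher: delay to age 2 (245.3812).

245.38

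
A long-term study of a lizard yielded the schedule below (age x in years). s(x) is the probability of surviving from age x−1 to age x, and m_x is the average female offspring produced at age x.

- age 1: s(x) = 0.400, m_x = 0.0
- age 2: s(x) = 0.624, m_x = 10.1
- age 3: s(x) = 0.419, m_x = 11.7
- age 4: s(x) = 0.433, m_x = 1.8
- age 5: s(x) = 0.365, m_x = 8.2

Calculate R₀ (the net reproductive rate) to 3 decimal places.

3.962

Survivorship from birth: l_x = s_1·s_2·…·s_x.
  l_1 = 0.40000
  l_2 = 0.24960
  l_3 = 0.10458
  l_4 = 0.04528
  l_5 = 0.01653
R₀ = Σ l_x m_x:
  age 1: 0.40000 × 0.0 = 0.0000
  age 2: 0.24960 × 10.1 = 2.5210
  age 3: 0.10458 × 11.7 = 1.2236
  age 4: 0.04528 × 1.8 = 0.0815
  age 5: 0.01653 × 8.2 = 0.1355
R₀ = 0.0000 + 2.5210 + 1.2236 + 0.0815 + 0.1355 = 3.9616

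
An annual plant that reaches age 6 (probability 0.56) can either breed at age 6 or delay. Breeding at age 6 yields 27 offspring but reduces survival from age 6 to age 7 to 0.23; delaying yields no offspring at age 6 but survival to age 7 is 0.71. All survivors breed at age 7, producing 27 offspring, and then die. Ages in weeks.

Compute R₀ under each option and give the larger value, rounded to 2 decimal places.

18.60

breed at age 6: R₀ = 0.56 × (27 + 0.23 × 27) = 0.56 × 33.2100 = 18.5976
delay to age 7: R₀ = 0.56 × (0.71 × 27) = 0.56 × 19.1700 = 10.7352
Higher: breed at age 6 (18.5976).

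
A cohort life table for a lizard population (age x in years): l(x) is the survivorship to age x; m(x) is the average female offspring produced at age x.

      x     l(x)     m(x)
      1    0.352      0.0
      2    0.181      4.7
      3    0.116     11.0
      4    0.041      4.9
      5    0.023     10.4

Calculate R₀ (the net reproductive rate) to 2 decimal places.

2.57

R₀ = Σ l(x) m(x):
  age 1: 0.352 × 0.0 = 0.0000
  age 2: 0.181 × 4.7 = 0.8507
  age 3: 0.116 × 11.0 = 1.2760
  age 4: 0.041 × 4.9 = 0.2009
  age 5: 0.023 × 10.4 = 0.2392
R₀ = 0.0000 + 0.8507 + 1.2760 + 0.2009 + 0.2392 = 2.5668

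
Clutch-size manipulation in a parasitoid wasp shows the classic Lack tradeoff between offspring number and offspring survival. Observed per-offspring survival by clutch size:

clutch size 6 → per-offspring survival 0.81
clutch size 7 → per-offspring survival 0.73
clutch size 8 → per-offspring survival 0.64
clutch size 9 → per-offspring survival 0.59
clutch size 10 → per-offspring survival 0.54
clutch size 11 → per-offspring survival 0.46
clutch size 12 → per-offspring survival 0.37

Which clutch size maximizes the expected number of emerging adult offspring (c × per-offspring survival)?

Expected emerging adult offspring = c × s(c):
  c=6: 6 × 0.81 = 4.860
  c=7: 7 × 0.73 = 5.110
  c=8: 8 × 0.64 = 5.120
  c=9: 9 × 0.59 = 5.310
  c=10: 10 × 0.54 = 5.400
  c=11: 11 × 0.46 = 5.060
  c=12: 12 × 0.37 = 4.440
Maximum at c = 10 (5.400 emerging adult offspring).

10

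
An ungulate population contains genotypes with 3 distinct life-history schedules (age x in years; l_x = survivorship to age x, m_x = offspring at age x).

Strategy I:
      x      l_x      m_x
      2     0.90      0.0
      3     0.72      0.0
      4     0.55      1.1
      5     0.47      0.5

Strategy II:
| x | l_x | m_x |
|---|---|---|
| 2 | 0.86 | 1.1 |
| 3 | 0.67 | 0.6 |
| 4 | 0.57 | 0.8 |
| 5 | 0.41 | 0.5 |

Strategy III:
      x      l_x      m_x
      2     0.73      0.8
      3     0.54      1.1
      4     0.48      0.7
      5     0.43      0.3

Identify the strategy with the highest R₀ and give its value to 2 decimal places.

2.01

Strategy I: R₀ = 0.90×0.0 + 0.72×0.0 + 0.55×1.1 + 0.47×0.5 = 0.8400
Strategy II: R₀ = 0.86×1.1 + 0.67×0.6 + 0.57×0.8 + 0.41×0.5 = 2.0090
Strategy III: R₀ = 0.73×0.8 + 0.54×1.1 + 0.48×0.7 + 0.43×0.3 = 1.6430
Highest R₀: strategy II with 2.0090.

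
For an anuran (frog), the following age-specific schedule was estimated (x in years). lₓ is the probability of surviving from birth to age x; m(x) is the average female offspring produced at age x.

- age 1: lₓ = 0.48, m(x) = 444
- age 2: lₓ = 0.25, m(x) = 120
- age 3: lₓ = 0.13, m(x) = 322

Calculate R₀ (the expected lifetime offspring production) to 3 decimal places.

R₀ = Σ lₓ m(x):
  age 1: 0.48 × 444 = 213.1200
  age 2: 0.25 × 120 = 30.0000
  age 3: 0.13 × 322 = 41.8600
R₀ = 213.1200 + 30.0000 + 41.8600 = 284.9800

284.980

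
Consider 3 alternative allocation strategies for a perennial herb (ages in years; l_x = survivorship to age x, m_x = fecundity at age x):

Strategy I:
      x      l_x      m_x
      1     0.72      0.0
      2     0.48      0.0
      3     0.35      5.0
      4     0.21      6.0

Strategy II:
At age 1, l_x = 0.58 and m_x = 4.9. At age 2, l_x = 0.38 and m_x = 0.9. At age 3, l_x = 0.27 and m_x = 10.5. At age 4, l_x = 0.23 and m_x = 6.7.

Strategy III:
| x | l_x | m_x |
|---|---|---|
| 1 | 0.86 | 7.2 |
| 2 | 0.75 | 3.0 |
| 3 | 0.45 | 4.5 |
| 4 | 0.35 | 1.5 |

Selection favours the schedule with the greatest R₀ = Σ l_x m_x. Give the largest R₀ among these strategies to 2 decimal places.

Strategy I: R₀ = 0.72×0.0 + 0.48×0.0 + 0.35×5.0 + 0.21×6.0 = 3.0100
Strategy II: R₀ = 0.58×4.9 + 0.38×0.9 + 0.27×10.5 + 0.23×6.7 = 7.5600
Strategy III: R₀ = 0.86×7.2 + 0.75×3.0 + 0.45×4.5 + 0.35×1.5 = 10.9920
Highest R₀: strategy III with 10.9920.

10.99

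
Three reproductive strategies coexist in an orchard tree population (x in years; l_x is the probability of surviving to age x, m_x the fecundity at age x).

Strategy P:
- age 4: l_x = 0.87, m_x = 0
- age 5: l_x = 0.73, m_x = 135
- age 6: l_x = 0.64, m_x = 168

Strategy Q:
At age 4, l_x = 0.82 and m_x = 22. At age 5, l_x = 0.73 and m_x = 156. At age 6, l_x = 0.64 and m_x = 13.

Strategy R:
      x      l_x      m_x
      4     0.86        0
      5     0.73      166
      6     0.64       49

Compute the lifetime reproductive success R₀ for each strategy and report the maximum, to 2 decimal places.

206.07

Strategy P: R₀ = 0.87×0 + 0.73×135 + 0.64×168 = 206.0700
Strategy Q: R₀ = 0.82×22 + 0.73×156 + 0.64×13 = 140.2400
Strategy R: R₀ = 0.86×0 + 0.73×166 + 0.64×49 = 152.5400
Highest R₀: strategy P with 206.0700.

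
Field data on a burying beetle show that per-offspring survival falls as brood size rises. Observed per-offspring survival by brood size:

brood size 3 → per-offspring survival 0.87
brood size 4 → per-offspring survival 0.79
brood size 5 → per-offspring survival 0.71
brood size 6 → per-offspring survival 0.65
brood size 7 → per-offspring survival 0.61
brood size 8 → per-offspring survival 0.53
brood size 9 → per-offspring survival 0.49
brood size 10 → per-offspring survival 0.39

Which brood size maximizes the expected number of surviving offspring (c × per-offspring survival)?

9

Expected surviving offspring = c × s(c):
  c=3: 3 × 0.87 = 2.610
  c=4: 4 × 0.79 = 3.160
  c=5: 5 × 0.71 = 3.550
  c=6: 6 × 0.65 = 3.900
  c=7: 7 × 0.61 = 4.270
  c=8: 8 × 0.53 = 4.240
  c=9: 9 × 0.49 = 4.410
  c=10: 10 × 0.39 = 3.900
Maximum at c = 9 (4.410 surviving offspring).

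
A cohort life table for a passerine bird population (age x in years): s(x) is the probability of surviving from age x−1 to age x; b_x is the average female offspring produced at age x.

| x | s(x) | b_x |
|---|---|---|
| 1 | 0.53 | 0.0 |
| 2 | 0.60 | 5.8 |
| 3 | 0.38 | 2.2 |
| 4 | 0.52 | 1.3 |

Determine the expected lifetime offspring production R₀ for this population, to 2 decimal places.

2.19

Survivorship from birth: l_x = s_1·s_2·…·s_x.
  l_1 = 0.53000
  l_2 = 0.31800
  l_3 = 0.12084
  l_4 = 0.06284
R₀ = Σ l_x b_x:
  age 1: 0.53000 × 0.0 = 0.0000
  age 2: 0.31800 × 5.8 = 1.8444
  age 3: 0.12084 × 2.2 = 0.2658
  age 4: 0.06284 × 1.3 = 0.0817
R₀ = 0.0000 + 1.8444 + 0.2658 + 0.0817 = 2.1919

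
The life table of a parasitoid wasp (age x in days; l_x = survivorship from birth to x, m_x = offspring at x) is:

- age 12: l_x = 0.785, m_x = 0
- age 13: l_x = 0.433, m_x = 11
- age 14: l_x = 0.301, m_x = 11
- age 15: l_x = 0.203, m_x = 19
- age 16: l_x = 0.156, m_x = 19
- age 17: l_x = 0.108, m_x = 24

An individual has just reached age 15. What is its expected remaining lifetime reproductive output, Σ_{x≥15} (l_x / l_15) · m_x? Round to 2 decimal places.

l_15 = 0.203. Conditional survival from age 15 to x is l_x / l_15.
  x=15: (0.203/0.203) × 19 = 19.0000
  x=16: (0.156/0.203) × 19 = 14.6010
  x=17: (0.108/0.203) × 24 = 12.7685
Sum = 19.0000 + 14.6010 + 12.7685 = 46.3695

46.37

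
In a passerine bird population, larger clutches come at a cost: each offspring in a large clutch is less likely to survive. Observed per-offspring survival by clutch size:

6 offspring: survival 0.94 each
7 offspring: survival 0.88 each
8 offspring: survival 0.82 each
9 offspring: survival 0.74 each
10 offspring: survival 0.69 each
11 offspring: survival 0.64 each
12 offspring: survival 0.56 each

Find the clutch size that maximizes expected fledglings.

11

Expected fledglings = c × s(c):
  c=6: 6 × 0.94 = 5.640
  c=7: 7 × 0.88 = 6.160
  c=8: 8 × 0.82 = 6.560
  c=9: 9 × 0.74 = 6.660
  c=10: 10 × 0.69 = 6.900
  c=11: 11 × 0.64 = 7.040
  c=12: 12 × 0.56 = 6.720
Maximum at c = 11 (7.040 fledglings).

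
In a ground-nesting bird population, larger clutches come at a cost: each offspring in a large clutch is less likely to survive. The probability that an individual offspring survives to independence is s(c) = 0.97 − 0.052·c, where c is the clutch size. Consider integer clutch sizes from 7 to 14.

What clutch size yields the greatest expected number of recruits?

9

Expected recruits = c × s(c):
  c=7: 7 × 0.606 = 4.242
  c=8: 8 × 0.554 = 4.432
  c=9: 9 × 0.502 = 4.518
  c=10: 10 × 0.450 = 4.500
  c=11: 11 × 0.398 = 4.378
  c=12: 12 × 0.346 = 4.152
  c=13: 13 × 0.294 = 3.822
  c=14: 14 × 0.242 = 3.388
Maximum at c = 9 (4.518 recruits).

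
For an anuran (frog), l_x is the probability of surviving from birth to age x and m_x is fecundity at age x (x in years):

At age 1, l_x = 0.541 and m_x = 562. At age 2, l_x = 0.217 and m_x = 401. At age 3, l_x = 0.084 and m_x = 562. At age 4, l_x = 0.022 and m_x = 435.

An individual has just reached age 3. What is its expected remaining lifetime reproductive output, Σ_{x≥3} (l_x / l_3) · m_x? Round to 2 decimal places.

675.93

l_3 = 0.084. Conditional survival from age 3 to x is l_x / l_3.
  x=3: (0.084/0.084) × 562 = 562.0000
  x=4: (0.022/0.084) × 435 = 113.9286
Sum = 562.0000 + 113.9286 = 675.9286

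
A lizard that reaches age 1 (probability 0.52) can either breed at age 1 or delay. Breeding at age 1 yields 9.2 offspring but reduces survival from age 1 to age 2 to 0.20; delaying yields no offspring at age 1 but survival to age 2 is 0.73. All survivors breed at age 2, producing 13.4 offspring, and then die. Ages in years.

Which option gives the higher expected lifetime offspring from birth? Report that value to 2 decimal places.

breed at age 1: R₀ = 0.52 × (9.2 + 0.20 × 13.4) = 0.52 × 11.8800 = 6.1776
delay to age 2: R₀ = 0.52 × (0.73 × 13.4) = 0.52 × 9.7820 = 5.0866
Higher: breed at age 1 (6.1776).

6.18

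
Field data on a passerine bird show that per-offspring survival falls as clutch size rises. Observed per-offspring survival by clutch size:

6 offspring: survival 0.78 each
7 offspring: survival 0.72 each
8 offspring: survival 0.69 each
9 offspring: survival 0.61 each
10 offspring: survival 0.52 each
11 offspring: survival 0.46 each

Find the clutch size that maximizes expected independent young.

Expected independent young = c × s(c):
  c=6: 6 × 0.78 = 4.680
  c=7: 7 × 0.72 = 5.040
  c=8: 8 × 0.69 = 5.520
  c=9: 9 × 0.61 = 5.490
  c=10: 10 × 0.52 = 5.200
  c=11: 11 × 0.46 = 5.060
Maximum at c = 8 (5.520 independent young).

8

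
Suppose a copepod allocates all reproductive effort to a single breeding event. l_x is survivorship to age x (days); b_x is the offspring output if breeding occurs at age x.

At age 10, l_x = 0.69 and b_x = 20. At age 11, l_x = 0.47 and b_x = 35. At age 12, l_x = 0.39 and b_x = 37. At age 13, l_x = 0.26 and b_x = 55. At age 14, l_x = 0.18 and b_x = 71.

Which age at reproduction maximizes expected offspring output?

11

Expected offspring if breeding at age x = l_x × b_x:
  age 10: 0.69 × 20 = 13.800
  age 11: 0.47 × 35 = 16.450
  age 12: 0.39 × 37 = 14.430
  age 13: 0.26 × 55 = 14.300
  age 14: 0.18 × 71 = 12.780
Maximum at age 11 (16.450).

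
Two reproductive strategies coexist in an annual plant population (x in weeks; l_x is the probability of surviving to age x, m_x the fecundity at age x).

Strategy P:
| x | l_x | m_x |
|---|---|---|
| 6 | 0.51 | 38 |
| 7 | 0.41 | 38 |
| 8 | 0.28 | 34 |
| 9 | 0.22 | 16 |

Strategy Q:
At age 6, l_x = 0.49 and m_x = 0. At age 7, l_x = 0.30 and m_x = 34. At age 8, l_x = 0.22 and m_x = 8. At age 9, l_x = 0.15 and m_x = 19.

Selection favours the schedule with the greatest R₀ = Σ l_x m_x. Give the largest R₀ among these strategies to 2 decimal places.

Strategy P: R₀ = 0.51×38 + 0.41×38 + 0.28×34 + 0.22×16 = 48.0000
Strategy Q: R₀ = 0.49×0 + 0.30×34 + 0.22×8 + 0.15×19 = 14.8100
Highest R₀: strategy P with 48.0000.

48.00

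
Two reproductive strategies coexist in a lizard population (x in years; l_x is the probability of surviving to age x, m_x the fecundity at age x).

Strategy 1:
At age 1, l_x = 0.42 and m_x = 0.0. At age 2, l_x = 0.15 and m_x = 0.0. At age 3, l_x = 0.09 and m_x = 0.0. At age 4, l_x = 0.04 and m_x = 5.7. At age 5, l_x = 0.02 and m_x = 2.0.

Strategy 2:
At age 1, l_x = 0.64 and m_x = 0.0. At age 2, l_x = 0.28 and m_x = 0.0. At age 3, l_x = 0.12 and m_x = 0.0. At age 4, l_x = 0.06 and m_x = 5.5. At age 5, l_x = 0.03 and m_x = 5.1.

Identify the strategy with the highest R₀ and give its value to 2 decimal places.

0.48

Strategy 1: R₀ = 0.42×0.0 + 0.15×0.0 + 0.09×0.0 + 0.04×5.7 + 0.02×2.0 = 0.2680
Strategy 2: R₀ = 0.64×0.0 + 0.28×0.0 + 0.12×0.0 + 0.06×5.5 + 0.03×5.1 = 0.4830
Highest R₀: strategy 2 with 0.4830.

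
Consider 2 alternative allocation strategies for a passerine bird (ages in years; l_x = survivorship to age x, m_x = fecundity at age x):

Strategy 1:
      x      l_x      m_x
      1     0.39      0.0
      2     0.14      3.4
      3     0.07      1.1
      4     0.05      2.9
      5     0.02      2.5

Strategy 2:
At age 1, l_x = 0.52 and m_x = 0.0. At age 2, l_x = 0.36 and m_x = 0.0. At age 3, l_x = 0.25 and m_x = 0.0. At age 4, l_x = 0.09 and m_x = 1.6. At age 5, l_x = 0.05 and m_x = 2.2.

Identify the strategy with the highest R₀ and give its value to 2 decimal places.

0.75

Strategy 1: R₀ = 0.39×0.0 + 0.14×3.4 + 0.07×1.1 + 0.05×2.9 + 0.02×2.5 = 0.7480
Strategy 2: R₀ = 0.52×0.0 + 0.36×0.0 + 0.25×0.0 + 0.09×1.6 + 0.05×2.2 = 0.2540
Highest R₀: strategy 1 with 0.7480.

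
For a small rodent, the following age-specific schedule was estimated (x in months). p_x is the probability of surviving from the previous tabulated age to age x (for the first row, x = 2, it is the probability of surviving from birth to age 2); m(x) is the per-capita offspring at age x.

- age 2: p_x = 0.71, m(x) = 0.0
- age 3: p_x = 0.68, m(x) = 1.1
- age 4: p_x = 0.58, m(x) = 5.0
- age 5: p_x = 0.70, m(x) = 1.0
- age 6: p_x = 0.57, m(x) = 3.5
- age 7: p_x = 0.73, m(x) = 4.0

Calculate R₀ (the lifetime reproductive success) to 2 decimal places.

Survivorship from birth: l_x = p_2·p_3·…·p_x.
  l_2 = 0.71000
  l_3 = 0.48280
  l_4 = 0.28002
  l_5 = 0.19602
  l_6 = 0.11173
  l_7 = 0.08156
R₀ = Σ l_x m(x):
  age 2: 0.71000 × 0.0 = 0.0000
  age 3: 0.48280 × 1.1 = 0.5311
  age 4: 0.28002 × 5.0 = 1.4001
  age 5: 0.19602 × 1.0 = 0.1960
  age 6: 0.11173 × 3.5 = 0.3911
  age 7: 0.08156 × 4.0 = 0.3262
R₀ = 0.0000 + 0.5311 + 1.4001 + 0.1960 + 0.3911 + 0.3262 = 2.8445

2.84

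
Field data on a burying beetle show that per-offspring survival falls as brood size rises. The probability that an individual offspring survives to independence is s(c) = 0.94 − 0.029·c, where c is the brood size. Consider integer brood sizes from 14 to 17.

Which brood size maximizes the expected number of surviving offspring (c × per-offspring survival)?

16

Expected surviving offspring = c × s(c):
  c=14: 14 × 0.534 = 7.476
  c=15: 15 × 0.505 = 7.575
  c=16: 16 × 0.476 = 7.616
  c=17: 17 × 0.447 = 7.599
Maximum at c = 16 (7.616 surviving offspring).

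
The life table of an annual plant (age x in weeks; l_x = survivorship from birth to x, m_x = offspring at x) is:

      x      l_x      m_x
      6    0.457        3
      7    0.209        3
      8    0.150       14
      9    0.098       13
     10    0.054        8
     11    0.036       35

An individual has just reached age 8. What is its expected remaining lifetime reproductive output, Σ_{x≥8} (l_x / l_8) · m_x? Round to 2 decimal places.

l_8 = 0.150. Conditional survival from age 8 to x is l_x / l_8.
  x=8: (0.150/0.150) × 14 = 14.0000
  x=9: (0.098/0.150) × 13 = 8.4933
  x=10: (0.054/0.150) × 8 = 2.8800
  x=11: (0.036/0.150) × 35 = 8.4000
Sum = 14.0000 + 8.4933 + 2.8800 + 8.4000 = 33.7733

33.77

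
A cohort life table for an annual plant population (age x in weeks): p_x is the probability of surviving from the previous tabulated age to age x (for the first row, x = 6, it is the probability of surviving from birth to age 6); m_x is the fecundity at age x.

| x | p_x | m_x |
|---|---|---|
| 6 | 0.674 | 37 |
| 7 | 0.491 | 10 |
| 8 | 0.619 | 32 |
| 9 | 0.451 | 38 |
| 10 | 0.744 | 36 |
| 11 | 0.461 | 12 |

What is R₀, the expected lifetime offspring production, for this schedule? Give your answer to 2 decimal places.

Survivorship from birth: l_x = p_6·p_7·…·p_x.
  l_6 = 0.67400
  l_7 = 0.33093
  l_8 = 0.20485
  l_9 = 0.09239
  l_10 = 0.06874
  l_11 = 0.03169
R₀ = Σ l_x m_x:
  age 6: 0.67400 × 37 = 24.9380
  age 7: 0.33093 × 10 = 3.3093
  age 8: 0.20485 × 32 = 6.5552
  age 9: 0.09239 × 38 = 3.5108
  age 10: 0.06874 × 36 = 2.4746
  age 11: 0.03169 × 12 = 0.3803
R₀ = 24.9380 + 3.3093 + 6.5552 + 3.5108 + 2.4746 + 0.3803 = 41.1682

41.17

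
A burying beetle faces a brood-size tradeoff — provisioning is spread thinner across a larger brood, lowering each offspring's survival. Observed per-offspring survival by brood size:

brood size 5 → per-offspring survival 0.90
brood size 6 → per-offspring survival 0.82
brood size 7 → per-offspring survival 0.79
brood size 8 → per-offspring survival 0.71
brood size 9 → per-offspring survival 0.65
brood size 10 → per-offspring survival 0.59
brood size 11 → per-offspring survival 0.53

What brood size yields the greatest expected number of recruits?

Expected recruits = c × s(c):
  c=5: 5 × 0.90 = 4.500
  c=6: 6 × 0.82 = 4.920
  c=7: 7 × 0.79 = 5.530
  c=8: 8 × 0.71 = 5.680
  c=9: 9 × 0.65 = 5.850
  c=10: 10 × 0.59 = 5.900
  c=11: 11 × 0.53 = 5.830
Maximum at c = 10 (5.900 recruits).

10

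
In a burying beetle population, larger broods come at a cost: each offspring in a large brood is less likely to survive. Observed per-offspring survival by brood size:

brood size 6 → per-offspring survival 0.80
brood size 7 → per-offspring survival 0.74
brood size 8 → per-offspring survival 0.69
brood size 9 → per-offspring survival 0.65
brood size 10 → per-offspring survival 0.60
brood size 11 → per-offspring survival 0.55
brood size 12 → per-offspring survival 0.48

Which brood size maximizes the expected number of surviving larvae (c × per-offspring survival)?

11

Expected surviving larvae = c × s(c):
  c=6: 6 × 0.80 = 4.800
  c=7: 7 × 0.74 = 5.180
  c=8: 8 × 0.69 = 5.520
  c=9: 9 × 0.65 = 5.850
  c=10: 10 × 0.60 = 6.000
  c=11: 11 × 0.55 = 6.050
  c=12: 12 × 0.48 = 5.760
Maximum at c = 11 (6.050 surviving larvae).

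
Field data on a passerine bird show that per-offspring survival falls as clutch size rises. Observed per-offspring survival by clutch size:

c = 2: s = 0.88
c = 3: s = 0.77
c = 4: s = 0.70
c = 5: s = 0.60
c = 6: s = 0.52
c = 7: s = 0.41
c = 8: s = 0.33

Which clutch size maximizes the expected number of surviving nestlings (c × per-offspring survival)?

Expected surviving nestlings = c × s(c):
  c=2: 2 × 0.88 = 1.760
  c=3: 3 × 0.77 = 2.310
  c=4: 4 × 0.70 = 2.800
  c=5: 5 × 0.60 = 3.000
  c=6: 6 × 0.52 = 3.120
  c=7: 7 × 0.41 = 2.870
  c=8: 8 × 0.33 = 2.640
Maximum at c = 6 (3.120 surviving nestlings).

6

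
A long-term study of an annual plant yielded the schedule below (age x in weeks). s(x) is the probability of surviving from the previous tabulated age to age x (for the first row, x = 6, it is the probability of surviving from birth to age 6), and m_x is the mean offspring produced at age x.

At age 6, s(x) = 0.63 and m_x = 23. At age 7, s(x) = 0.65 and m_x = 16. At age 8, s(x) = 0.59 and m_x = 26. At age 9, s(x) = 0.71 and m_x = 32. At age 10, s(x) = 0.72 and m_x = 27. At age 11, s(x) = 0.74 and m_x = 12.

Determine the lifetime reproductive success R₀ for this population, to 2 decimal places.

Survivorship from birth: l_x = s_6·s_7·…·s_x.
  l_6 = 0.63000
  l_7 = 0.40950
  l_8 = 0.24161
  l_9 = 0.17154
  l_10 = 0.12351
  l_11 = 0.09140
R₀ = Σ l_x m_x:
  age 6: 0.63000 × 23 = 14.4900
  age 7: 0.40950 × 16 = 6.5520
  age 8: 0.24161 × 26 = 6.2819
  age 9: 0.17154 × 32 = 5.4893
  age 10: 0.12351 × 27 = 3.3348
  age 11: 0.09140 × 12 = 1.0968
R₀ = 14.4900 + 6.5520 + 6.2819 + 5.4893 + 3.3348 + 1.0968 = 37.2447

37.24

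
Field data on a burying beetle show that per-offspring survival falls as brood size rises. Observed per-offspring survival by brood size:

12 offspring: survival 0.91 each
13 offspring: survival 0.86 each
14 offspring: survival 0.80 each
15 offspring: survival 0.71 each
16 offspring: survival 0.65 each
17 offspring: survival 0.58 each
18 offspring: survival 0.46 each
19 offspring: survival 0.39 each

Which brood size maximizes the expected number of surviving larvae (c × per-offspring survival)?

Expected surviving larvae = c × s(c):
  c=12: 12 × 0.91 = 10.920
  c=13: 13 × 0.86 = 11.180
  c=14: 14 × 0.80 = 11.200
  c=15: 15 × 0.71 = 10.650
  c=16: 16 × 0.65 = 10.400
  c=17: 17 × 0.58 = 9.860
  c=18: 18 × 0.46 = 8.280
  c=19: 19 × 0.39 = 7.410
Maximum at c = 14 (11.200 surviving larvae).

14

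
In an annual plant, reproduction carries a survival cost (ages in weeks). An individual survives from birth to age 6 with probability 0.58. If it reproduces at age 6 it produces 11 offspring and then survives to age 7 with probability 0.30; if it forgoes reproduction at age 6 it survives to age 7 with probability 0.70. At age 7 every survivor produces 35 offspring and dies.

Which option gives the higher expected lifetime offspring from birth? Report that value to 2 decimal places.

breed at age 6: R₀ = 0.58 × (11 + 0.30 × 35) = 0.58 × 21.5000 = 12.4700
delay to age 7: R₀ = 0.58 × (0.70 × 35) = 0.58 × 24.5000 = 14.2100
Higher: delay to age 7 (14.2100).

14.21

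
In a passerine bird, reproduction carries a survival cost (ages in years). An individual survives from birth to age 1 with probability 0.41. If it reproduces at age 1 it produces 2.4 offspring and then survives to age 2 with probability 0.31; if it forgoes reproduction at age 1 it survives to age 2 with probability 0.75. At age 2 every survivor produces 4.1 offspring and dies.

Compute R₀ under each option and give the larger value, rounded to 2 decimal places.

breed at age 1: R₀ = 0.41 × (2.4 + 0.31 × 4.1) = 0.41 × 3.6710 = 1.5051
delay to age 2: R₀ = 0.41 × (0.75 × 4.1) = 0.41 × 3.0750 = 1.2607
Higher: breed at age 1 (1.5051).

1.51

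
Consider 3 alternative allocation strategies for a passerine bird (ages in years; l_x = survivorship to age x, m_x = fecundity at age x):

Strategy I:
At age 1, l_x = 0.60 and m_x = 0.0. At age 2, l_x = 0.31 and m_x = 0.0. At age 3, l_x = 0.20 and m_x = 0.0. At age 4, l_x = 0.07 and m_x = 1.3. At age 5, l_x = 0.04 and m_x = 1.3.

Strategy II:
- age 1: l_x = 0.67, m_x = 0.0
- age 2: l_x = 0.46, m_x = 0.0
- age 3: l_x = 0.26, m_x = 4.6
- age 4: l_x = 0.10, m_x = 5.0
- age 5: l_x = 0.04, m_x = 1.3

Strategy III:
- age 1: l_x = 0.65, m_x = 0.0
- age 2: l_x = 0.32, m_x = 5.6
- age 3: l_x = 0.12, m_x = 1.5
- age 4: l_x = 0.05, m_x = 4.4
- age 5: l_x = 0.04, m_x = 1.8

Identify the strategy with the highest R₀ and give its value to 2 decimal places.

Strategy I: R₀ = 0.60×0.0 + 0.31×0.0 + 0.20×0.0 + 0.07×1.3 + 0.04×1.3 = 0.1430
Strategy II: R₀ = 0.67×0.0 + 0.46×0.0 + 0.26×4.6 + 0.10×5.0 + 0.04×1.3 = 1.7480
Strategy III: R₀ = 0.65×0.0 + 0.32×5.6 + 0.12×1.5 + 0.05×4.4 + 0.04×1.8 = 2.2640
Highest R₀: strategy III with 2.2640.

2.26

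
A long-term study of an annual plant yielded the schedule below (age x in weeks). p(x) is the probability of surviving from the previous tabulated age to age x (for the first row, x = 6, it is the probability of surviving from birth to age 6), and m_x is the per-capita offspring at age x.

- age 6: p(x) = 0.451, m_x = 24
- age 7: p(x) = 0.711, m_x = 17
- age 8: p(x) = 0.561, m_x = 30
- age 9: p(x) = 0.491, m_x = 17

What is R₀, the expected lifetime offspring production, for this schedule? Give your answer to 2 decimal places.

23.17

Survivorship from birth: l_x = p_6·p_7·…·p_x.
  l_6 = 0.45100
  l_7 = 0.32066
  l_8 = 0.17989
  l_9 = 0.08833
R₀ = Σ l_x m_x:
  age 6: 0.45100 × 24 = 10.8240
  age 7: 0.32066 × 17 = 5.4512
  age 8: 0.17989 × 30 = 5.3967
  age 9: 0.08833 × 17 = 1.5016
R₀ = 10.8240 + 5.4512 + 5.3967 + 1.5016 = 23.1735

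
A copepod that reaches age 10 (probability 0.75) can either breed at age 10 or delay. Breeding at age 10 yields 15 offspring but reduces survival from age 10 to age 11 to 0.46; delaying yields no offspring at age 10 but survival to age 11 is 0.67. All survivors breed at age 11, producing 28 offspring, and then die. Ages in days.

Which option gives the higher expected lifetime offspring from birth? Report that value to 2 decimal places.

20.91

breed at age 10: R₀ = 0.75 × (15 + 0.46 × 28) = 0.75 × 27.8800 = 20.9100
delay to age 11: R₀ = 0.75 × (0.67 × 28) = 0.75 × 18.7600 = 14.0700
Higher: breed at age 10 (20.9100).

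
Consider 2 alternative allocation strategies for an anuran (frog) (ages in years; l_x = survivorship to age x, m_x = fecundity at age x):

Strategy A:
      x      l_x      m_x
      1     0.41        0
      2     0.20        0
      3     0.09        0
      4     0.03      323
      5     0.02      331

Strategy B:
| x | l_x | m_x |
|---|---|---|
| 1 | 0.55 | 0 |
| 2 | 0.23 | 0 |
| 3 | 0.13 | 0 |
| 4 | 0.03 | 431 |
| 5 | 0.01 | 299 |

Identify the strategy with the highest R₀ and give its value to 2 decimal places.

Strategy A: R₀ = 0.41×0 + 0.20×0 + 0.09×0 + 0.03×323 + 0.02×331 = 16.3100
Strategy B: R₀ = 0.55×0 + 0.23×0 + 0.13×0 + 0.03×431 + 0.01×299 = 15.9200
Highest R₀: strategy A with 16.3100.

16.31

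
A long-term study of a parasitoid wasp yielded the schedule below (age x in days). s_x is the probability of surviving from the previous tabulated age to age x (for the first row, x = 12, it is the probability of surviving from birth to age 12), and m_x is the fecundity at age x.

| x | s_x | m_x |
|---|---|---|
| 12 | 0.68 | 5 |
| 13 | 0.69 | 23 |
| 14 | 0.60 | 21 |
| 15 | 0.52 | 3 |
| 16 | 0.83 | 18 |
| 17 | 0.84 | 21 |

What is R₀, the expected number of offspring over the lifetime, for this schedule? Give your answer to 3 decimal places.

24.873

Survivorship from birth: l_x = s_12·s_13·…·s_x.
  l_12 = 0.68000
  l_13 = 0.46920
  l_14 = 0.28152
  l_15 = 0.14639
  l_16 = 0.12150
  l_17 = 0.10206
R₀ = Σ l_x m_x:
  age 12: 0.68000 × 5 = 3.4000
  age 13: 0.46920 × 23 = 10.7916
  age 14: 0.28152 × 21 = 5.9119
  age 15: 0.14639 × 3 = 0.4392
  age 16: 0.12150 × 18 = 2.1870
  age 17: 0.10206 × 21 = 2.1433
R₀ = 3.4000 + 10.7916 + 5.9119 + 0.4392 + 2.1870 + 2.1433 = 24.8730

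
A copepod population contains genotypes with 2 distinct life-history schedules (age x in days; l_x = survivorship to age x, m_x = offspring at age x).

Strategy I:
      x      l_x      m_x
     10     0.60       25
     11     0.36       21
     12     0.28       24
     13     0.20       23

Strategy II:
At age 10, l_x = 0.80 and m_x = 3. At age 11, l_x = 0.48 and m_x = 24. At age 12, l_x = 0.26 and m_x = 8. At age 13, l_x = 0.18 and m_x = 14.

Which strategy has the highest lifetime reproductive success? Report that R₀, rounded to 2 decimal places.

Strategy I: R₀ = 0.60×25 + 0.36×21 + 0.28×24 + 0.20×23 = 33.8800
Strategy II: R₀ = 0.80×3 + 0.48×24 + 0.26×8 + 0.18×14 = 18.5200
Highest R₀: strategy I with 33.8800.

33.88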